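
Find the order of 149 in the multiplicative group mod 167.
166

167 is prime, so ord(149) divides φ(167) = 166.
Divisors of 166: 1, 2, 83, 166.
Repeated squaring: 149^1 ≡ 149, 149^2 ≡ 157, 149^4 ≡ 100, 149^8 ≡ 147, 149^16 ≡ 66, 149^32 ≡ 14, 149^64 ≡ 29, 149^128 ≡ 6 (mod 167).
Test 149^d mod 167 for each divisor d in increasing order:
149^1 ≡ 149
149^2 ≡ 157
149^83 = 149^64·149^16·149^2·149^1 ≡ 166
149^166 = 149^128·149^32·149^4·149^2 ≡ 1  ← first divisor giving 1
The order is 166.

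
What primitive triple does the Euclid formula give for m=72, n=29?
(4343, 4176, 6025)

Euclid's formula: a = m² - n², b = 2mn, c = m² + n²
m = 72, n = 29
a = 72² - 29² = 5184 - 841 = 4343
b = 2 × 72 × 29 = 4176
c = 72² + 29² = 5184 + 841 = 6025
Verification: 4343² + 4176² = 18861649 + 17438976 = 36300625 = 6025² ✓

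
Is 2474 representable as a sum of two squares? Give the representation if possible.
25² + 43² (a=25, b=43)

Factorization: 2474 = 2 × 1237
By Fermat: n is sum of two squares iff every prime p ≡ 3 (mod 4) appears to even power.
All primes ≡ 3 (mod 4) appear to even power.
Search a = 0, 1, 2, … for 2474 - a² a perfect square: first hit at a = 25: 2474 - 625 = 1849 = 43².
2474 = 25² + 43² = 625 + 1849 ✓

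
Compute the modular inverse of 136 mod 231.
124

gcd(136, 231) = 1, so the inverse exists.
Extended Euclidean algorithm on (231, 136):
231 = 1 × 136 + 95  ⟹  95 = (1)·231 + (-1)·136
136 = 1 × 95 + 41  ⟹  41 = (-1)·231 + (2)·136
95 = 2 × 41 + 13  ⟹  13 = (3)·231 + (-5)·136
41 = 3 × 13 + 2  ⟹  2 = (-10)·231 + (17)·136
13 = 6 × 2 + 1  ⟹  1 = (63)·231 + (-107)·136
So (-107)·136 ≡ 1 (mod 231), i.e. 136^(-1) ≡ -107 ≡ 124 (mod 231).
Check: 136 × 124 = 16864 ≡ 1 (mod 231)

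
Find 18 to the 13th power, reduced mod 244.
68

Repeated squaring. Binary of 13 = 1101.
18^1 ≡ 18 (mod 244); 18^2 ≡ 80 (mod 244); 18^4 ≡ 56 (mod 244); 18^8 ≡ 208 (mod 244)
18^13 = 18^1 × 18^4 × 18^8 ≡ 68 (mod 244)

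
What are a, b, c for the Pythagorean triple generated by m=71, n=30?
(4141, 4260, 5941)

Euclid's formula: a = m² - n², b = 2mn, c = m² + n²
m = 71, n = 30
a = 71² - 30² = 5041 - 900 = 4141
b = 2 × 71 × 30 = 4260
c = 71² + 30² = 5041 + 900 = 5941
Verification: 4141² + 4260² = 17147881 + 18147600 = 35295481 = 5941² ✓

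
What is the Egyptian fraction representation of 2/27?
1/14 + 1/378

Greedy algorithm:
2/27: ceiling(27/2) = 14, use 1/14
1/378: ceiling(378/1) = 378, use 1/378
Result: 2/27 = 1/14 + 1/378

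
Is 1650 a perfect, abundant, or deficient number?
abundant

Proper divisors of 1650: sum = 1 + 2 + 3 + 5 + 6 + 10 + 11 + 15 + ... + 275 + 330 + 550 + 825 (23 divisors) = 2814
Since 2814 > 1650, 1650 is abundant.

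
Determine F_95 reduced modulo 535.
195

Matrix identity: Q^n = [[F_(n+1), F_n], [F_n, F_(n-1)]] with Q = [[1,1],[1,0]].
n = 95 = 1011111₂. Square-and-multiply, entries mod 535:
Q^1 = [[1,1],[1,0]]
Q^2 = (Q^1)² = [[2,1],[1,1]]
Q^5 = (Q^2)²·Q = [[8,5],[5,3]]
Q^11 = (Q^5)²·Q = [[144,89],[89,55]]
Q^23 = (Q^11)²·Q = [[358,302],[302,56]]
Q^47 = (Q^23)²·Q = [[391,18],[18,373]]
Q^95 = (Q^47)²·Q = [[37,195],[195,377]]
F_95 mod 535 = Q^95[0][1] = 195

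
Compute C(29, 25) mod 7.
0

Using Lucas' theorem:
Write n=29 and k=25 in base 7:
n in base 7: [4, 1]
k in base 7: [3, 4]
C(29,25) mod 7 = ∏ C(n_i, k_i) mod 7
Digit binomials (mod 7): C(4,3) = 4; C(1,4) = 0 (k_i > n_i)
Product: 4 × 0 = 0 ≡ 0 (mod 7)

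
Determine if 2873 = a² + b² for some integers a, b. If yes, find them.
8² + 53² (a=8, b=53)

Factorization: 2873 = 13^2 × 17
By Fermat: n is sum of two squares iff every prime p ≡ 3 (mod 4) appears to even power.
All primes ≡ 3 (mod 4) appear to even power.
Search a = 0, 1, 2, … for 2873 - a² a perfect square: first hit at a = 8: 2873 - 64 = 2809 = 53².
2873 = 8² + 53² = 64 + 2809 ✓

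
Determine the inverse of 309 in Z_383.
295

gcd(309, 383) = 1, so the inverse exists.
Extended Euclidean algorithm on (383, 309):
383 = 1 × 309 + 74  ⟹  74 = (1)·383 + (-1)·309
309 = 4 × 74 + 13  ⟹  13 = (-4)·383 + (5)·309
74 = 5 × 13 + 9  ⟹  9 = (21)·383 + (-26)·309
13 = 1 × 9 + 4  ⟹  4 = (-25)·383 + (31)·309
9 = 2 × 4 + 1  ⟹  1 = (71)·383 + (-88)·309
So (-88)·309 ≡ 1 (mod 383), i.e. 309^(-1) ≡ -88 ≡ 295 (mod 383).
Check: 309 × 295 = 91155 ≡ 1 (mod 383)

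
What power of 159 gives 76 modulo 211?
96

Baby-step giant-step with step n = ⌈√211⌉ = 15.
Baby steps 159^j mod 211 (j:value) for j=0..14: 0:1, 1:159, 2:172, 3:129, 4:44, 5:33, 6:183, 7:190, 8:37, 9:186, 10:34, 11:131, 12:151, 13:166, 14:19.
Giant-step multiplier: 159^(-15) ≡ 159^(210-15) = 159^195 ≡ 63 (mod 211).
Giant steps γ_i = 76·63^i mod 211: γ_0=76, γ_1=146, γ_2=125, γ_3=68, γ_4=64, γ_5=23, γ_6=183 (in table at j=6).
x = i·n + j = 6·15 + 6 = 96.
Check: 159^96 ≡ 76 (mod 211).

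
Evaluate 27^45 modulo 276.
27

Repeated squaring. Binary of 45 = 101101.
27^1 ≡ 27 (mod 276); 27^2 ≡ 177 (mod 276); 27^4 ≡ 141 (mod 276); 27^8 ≡ 9 (mod 276); 27^16 ≡ 81 (mod 276); 27^32 ≡ 213 (mod 276)
27^45 = 27^1 × 27^4 × 27^8 × 27^32 ≡ 27 (mod 276)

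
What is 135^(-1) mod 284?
223

gcd(135, 284) = 1, so the inverse exists.
Extended Euclidean algorithm on (284, 135):
284 = 2 × 135 + 14  ⟹  14 = (1)·284 + (-2)·135
135 = 9 × 14 + 9  ⟹  9 = (-9)·284 + (19)·135
14 = 1 × 9 + 5  ⟹  5 = (10)·284 + (-21)·135
9 = 1 × 5 + 4  ⟹  4 = (-19)·284 + (40)·135
5 = 1 × 4 + 1  ⟹  1 = (29)·284 + (-61)·135
So (-61)·135 ≡ 1 (mod 284), i.e. 135^(-1) ≡ -61 ≡ 223 (mod 284).
Check: 135 × 223 = 30105 ≡ 1 (mod 284)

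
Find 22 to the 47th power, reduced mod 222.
166

Repeated squaring. Binary of 47 = 101111.
22^1 ≡ 22 (mod 222); 22^2 ≡ 40 (mod 222); 22^4 ≡ 46 (mod 222); 22^8 ≡ 118 (mod 222); 22^16 ≡ 160 (mod 222); 22^32 ≡ 70 (mod 222)
22^47 = 22^1 × 22^2 × 22^4 × 22^8 × 22^32 ≡ 166 (mod 222)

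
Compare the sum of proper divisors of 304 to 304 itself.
abundant

Proper divisors of 304: sum = 1 + 2 + 4 + 8 + 16 + 19 + 38 + 76 + 152 = 316
Since 316 > 304, 304 is abundant.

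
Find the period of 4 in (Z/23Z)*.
11

23 is prime, so ord(4) divides φ(23) = 22.
Divisors of 22: 1, 2, 11, 22.
Repeated squaring: 4^1 ≡ 4, 4^2 ≡ 16, 4^4 ≡ 3, 4^8 ≡ 9, 4^16 ≡ 12 (mod 23).
Test 4^d mod 23 for each divisor d in increasing order:
4^1 ≡ 4
4^2 ≡ 16
4^11 = 4^8·4^2·4^1 ≡ 1  ← first divisor giving 1
The order is 11.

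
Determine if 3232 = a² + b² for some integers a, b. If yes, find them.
36² + 44² (a=36, b=44)

Factorization: 3232 = 2^5 × 101
By Fermat: n is sum of two squares iff every prime p ≡ 3 (mod 4) appears to even power.
All primes ≡ 3 (mod 4) appear to even power.
Search a = 0, 1, 2, … for 3232 - a² a perfect square: first hit at a = 36: 3232 - 1296 = 1936 = 44².
3232 = 36² + 44² = 1296 + 1936 ✓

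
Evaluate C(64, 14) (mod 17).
0

Using Lucas' theorem:
Write n=64 and k=14 in base 17:
n in base 17: [3, 13]
k in base 17: [0, 14]
C(64,14) mod 17 = ∏ C(n_i, k_i) mod 17
Digit binomials (mod 17): C(3,0) = 1; C(13,14) = 0 (k_i > n_i)
Product: 1 × 0 = 0 ≡ 0 (mod 17)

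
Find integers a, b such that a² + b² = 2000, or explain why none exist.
8² + 44² (a=8, b=44)

Factorization: 2000 = 2^4 × 5^3
By Fermat: n is sum of two squares iff every prime p ≡ 3 (mod 4) appears to even power.
All primes ≡ 3 (mod 4) appear to even power.
Search a = 0, 1, 2, … for 2000 - a² a perfect square: first hit at a = 8: 2000 - 64 = 1936 = 44².
2000 = 8² + 44² = 64 + 1936 ✓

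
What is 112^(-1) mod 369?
313

gcd(112, 369) = 1, so the inverse exists.
Extended Euclidean algorithm on (369, 112):
369 = 3 × 112 + 33  ⟹  33 = (1)·369 + (-3)·112
112 = 3 × 33 + 13  ⟹  13 = (-3)·369 + (10)·112
33 = 2 × 13 + 7  ⟹  7 = (7)·369 + (-23)·112
13 = 1 × 7 + 6  ⟹  6 = (-10)·369 + (33)·112
7 = 1 × 6 + 1  ⟹  1 = (17)·369 + (-56)·112
So (-56)·112 ≡ 1 (mod 369), i.e. 112^(-1) ≡ -56 ≡ 313 (mod 369).
Check: 112 × 313 = 35056 ≡ 1 (mod 369)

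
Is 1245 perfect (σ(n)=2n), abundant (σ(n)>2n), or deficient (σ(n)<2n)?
deficient

Proper divisors of 1245: sum = 1 + 3 + 5 + 15 + 83 + 249 + 415 = 771
Since 771 < 1245, 1245 is deficient.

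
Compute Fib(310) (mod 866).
797

Matrix identity: Q^n = [[F_(n+1), F_n], [F_n, F_(n-1)]] with Q = [[1,1],[1,0]].
n = 310 = 100110110₂. Square-and-multiply, entries mod 866:
Q^1 = [[1,1],[1,0]]
Q^2 = (Q^1)² = [[2,1],[1,1]]
Q^4 = (Q^2)² = [[5,3],[3,2]]
Q^9 = (Q^4)²·Q = [[55,34],[34,21]]
Q^19 = (Q^9)²·Q = [[703,717],[717,852]]
Q^38 = (Q^19)² = [[274,393],[393,747]]
Q^77 = (Q^38)²·Q = [[330,35],[35,295]]
Q^155 = (Q^77)²·Q = [[368,143],[143,225]]
Q^310 = (Q^155)² = [[859,797],[797,62]]
F_310 mod 866 = Q^310[0][1] = 797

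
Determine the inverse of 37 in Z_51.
40

gcd(37, 51) = 1, so the inverse exists.
Extended Euclidean algorithm on (51, 37):
51 = 1 × 37 + 14  ⟹  14 = (1)·51 + (-1)·37
37 = 2 × 14 + 9  ⟹  9 = (-2)·51 + (3)·37
14 = 1 × 9 + 5  ⟹  5 = (3)·51 + (-4)·37
9 = 1 × 5 + 4  ⟹  4 = (-5)·51 + (7)·37
5 = 1 × 4 + 1  ⟹  1 = (8)·51 + (-11)·37
So (-11)·37 ≡ 1 (mod 51), i.e. 37^(-1) ≡ -11 ≡ 40 (mod 51).
Check: 37 × 40 = 1480 ≡ 1 (mod 51)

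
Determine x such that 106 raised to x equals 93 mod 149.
105

Baby-step giant-step with step n = ⌈√149⌉ = 13.
Baby steps 106^j mod 149 (j:value) for j=0..12: 0:1, 1:106, 2:61, 3:59, 4:145, 5:23, 6:54, 7:62, 8:16, 9:57, 10:82, 11:50, 12:85.
Giant-step multiplier: 106^(-13) ≡ 106^(148-13) = 106^135 ≡ 66 (mod 149).
Giant steps γ_i = 93·66^i mod 149: γ_0=93, γ_1=29, γ_2=126, γ_3=121, γ_4=89, γ_5=63, γ_6=135, γ_7=119, γ_8=106 (in table at j=1).
x = i·n + j = 8·13 + 1 = 105.
Check: 106^105 ≡ 93 (mod 149).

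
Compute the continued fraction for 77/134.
[0; 1, 1, 2, 1, 5, 1, 2]

Euclidean algorithm steps:
77 = 0 × 134 + 77
134 = 1 × 77 + 57
77 = 1 × 57 + 20
57 = 2 × 20 + 17
20 = 1 × 17 + 3
17 = 5 × 3 + 2
3 = 1 × 2 + 1
2 = 2 × 1 + 0
Continued fraction: [0; 1, 1, 2, 1, 5, 1, 2]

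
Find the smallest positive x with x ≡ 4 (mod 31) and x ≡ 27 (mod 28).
531

Using Chinese Remainder Theorem:
M = 31 × 28 = 868
M1 = 28, M2 = 31
y1 = 28^(-1) mod 31 = 10
y2 = 31^(-1) mod 28 = 19
x = (4×28×10 + 27×31×19) mod 868 = 531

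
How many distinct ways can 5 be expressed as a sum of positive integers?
7

p(n) counts ways to write n as a sum of positive integers (order ignored).
Examples: 5; 4 + 1; 3 + 2; 3 + 1 + 1; 2 + 2 + 1; ... (7 total)
p(5) = 7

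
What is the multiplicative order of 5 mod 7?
6

7 is prime, so ord(5) divides φ(7) = 6.
Divisors of 6: 1, 2, 3, 6.
Repeated squaring: 5^1 ≡ 5, 5^2 ≡ 4, 5^4 ≡ 2 (mod 7).
Test 5^d mod 7 for each divisor d in increasing order:
5^1 ≡ 5
5^2 ≡ 4
5^3 = 5^2·5^1 ≡ 6
5^6 = 5^4·5^2 ≡ 1  ← first divisor giving 1
The order is 6.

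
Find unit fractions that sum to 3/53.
1/18 + 1/954

Greedy algorithm:
3/53: ceiling(53/3) = 18, use 1/18
1/954: ceiling(954/1) = 954, use 1/954
Result: 3/53 = 1/18 + 1/954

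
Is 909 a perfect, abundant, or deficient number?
deficient

Proper divisors of 909: sum = 1 + 3 + 9 + 101 + 303 = 417
Since 417 < 909, 909 is deficient.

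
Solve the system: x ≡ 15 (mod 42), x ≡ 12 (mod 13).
519

Using Chinese Remainder Theorem:
M = 42 × 13 = 546
M1 = 13, M2 = 42
y1 = 13^(-1) mod 42 = 13
y2 = 42^(-1) mod 13 = 9
x = (15×13×13 + 12×42×9) mod 546 = 519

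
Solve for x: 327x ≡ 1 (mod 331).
248

gcd(327, 331) = 1, so the inverse exists.
Extended Euclidean algorithm on (331, 327):
331 = 1 × 327 + 4  ⟹  4 = (1)·331 + (-1)·327
327 = 81 × 4 + 3  ⟹  3 = (-81)·331 + (82)·327
4 = 1 × 3 + 1  ⟹  1 = (82)·331 + (-83)·327
So (-83)·327 ≡ 1 (mod 331), i.e. 327^(-1) ≡ -83 ≡ 248 (mod 331).
Check: 327 × 248 = 81096 ≡ 1 (mod 331)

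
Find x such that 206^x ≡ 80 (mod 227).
195

Baby-step giant-step with step n = ⌈√227⌉ = 16.
Baby steps 206^j mod 227 (j:value) for j=0..15: 0:1, 1:206, 2:214, 3:46, 4:169, 5:83, 6:73, 7:56, 8:186, 9:180, 10:79, 11:157, 12:108, 13:2, 14:185, 15:201.
Giant-step multiplier: 206^(-16) ≡ 206^(226-16) = 206^210 ≡ 190 (mod 227).
Giant steps γ_i = 80·190^i mod 227: γ_0=80, γ_1=218, γ_2=106, γ_3=164, γ_4=61, γ_5=13, γ_6=200, γ_7=91, γ_8=38, γ_9=183, γ_10=39, γ_11=146, γ_12=46 (in table at j=3).
x = i·n + j = 12·16 + 3 = 195.
Check: 206^195 ≡ 80 (mod 227).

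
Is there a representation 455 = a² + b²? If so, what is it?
Not possible

Factorization: 455 = 5 × 7 × 13
By Fermat: n is sum of two squares iff every prime p ≡ 3 (mod 4) appears to even power.
Prime(s) ≡ 3 (mod 4) with odd exponent: [(7, 1)]
Therefore 455 cannot be expressed as a² + b².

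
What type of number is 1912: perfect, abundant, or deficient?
deficient

Proper divisors of 1912: sum = 1 + 2 + 4 + 8 + 239 + 478 + 956 = 1688
Since 1688 < 1912, 1912 is deficient.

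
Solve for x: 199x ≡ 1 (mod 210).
19

gcd(199, 210) = 1, so the inverse exists.
Extended Euclidean algorithm on (210, 199):
210 = 1 × 199 + 11  ⟹  11 = (1)·210 + (-1)·199
199 = 18 × 11 + 1  ⟹  1 = (-18)·210 + (19)·199
So (19)·199 ≡ 1 (mod 210), i.e. 199^(-1) ≡ 19 (mod 210).
Check: 199 × 19 = 3781 ≡ 1 (mod 210)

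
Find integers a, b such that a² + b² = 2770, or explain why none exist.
13² + 51² (a=13, b=51)

Factorization: 2770 = 2 × 5 × 277
By Fermat: n is sum of two squares iff every prime p ≡ 3 (mod 4) appears to even power.
All primes ≡ 3 (mod 4) appear to even power.
Search a = 0, 1, 2, … for 2770 - a² a perfect square: first hit at a = 13: 2770 - 169 = 2601 = 51².
2770 = 13² + 51² = 169 + 2601 ✓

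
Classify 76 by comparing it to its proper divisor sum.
deficient

Proper divisors of 76: sum = 1 + 2 + 4 + 19 + 38 = 64
Since 64 < 76, 76 is deficient.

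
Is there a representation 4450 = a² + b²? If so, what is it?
15² + 65² (a=15, b=65)

Factorization: 4450 = 2 × 5^2 × 89
By Fermat: n is sum of two squares iff every prime p ≡ 3 (mod 4) appears to even power.
All primes ≡ 3 (mod 4) appear to even power.
Search a = 0, 1, 2, … for 4450 - a² a perfect square: first hit at a = 15: 4450 - 225 = 4225 = 65².
4450 = 15² + 65² = 225 + 4225 ✓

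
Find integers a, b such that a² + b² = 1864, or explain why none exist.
10² + 42² (a=10, b=42)

Factorization: 1864 = 2^3 × 233
By Fermat: n is sum of two squares iff every prime p ≡ 3 (mod 4) appears to even power.
All primes ≡ 3 (mod 4) appear to even power.
Search a = 0, 1, 2, … for 1864 - a² a perfect square: first hit at a = 10: 1864 - 100 = 1764 = 42².
1864 = 10² + 42² = 100 + 1764 ✓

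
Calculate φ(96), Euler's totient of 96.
32

96 = 2^5 × 3
φ(n) = n × ∏(1 - 1/p) for each prime p dividing n
φ(96) = 96 × (1 - 1/2) × (1 - 1/3) = 32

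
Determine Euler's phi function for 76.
36

76 = 2^2 × 19
φ(n) = n × ∏(1 - 1/p) for each prime p dividing n
φ(76) = 76 × (1 - 1/2) × (1 - 1/19) = 36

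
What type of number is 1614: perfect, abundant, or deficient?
abundant

Proper divisors of 1614: sum = 1 + 2 + 3 + 6 + 269 + 538 + 807 = 1626
Since 1626 > 1614, 1614 is abundant.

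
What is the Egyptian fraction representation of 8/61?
1/8 + 1/163 + 1/79544

Greedy algorithm:
8/61: ceiling(61/8) = 8, use 1/8
3/488: ceiling(488/3) = 163, use 1/163
1/79544: ceiling(79544/1) = 79544, use 1/79544
Result: 8/61 = 1/8 + 1/163 + 1/79544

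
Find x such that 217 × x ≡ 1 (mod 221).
55

gcd(217, 221) = 1, so the inverse exists.
Extended Euclidean algorithm on (221, 217):
221 = 1 × 217 + 4  ⟹  4 = (1)·221 + (-1)·217
217 = 54 × 4 + 1  ⟹  1 = (-54)·221 + (55)·217
So (55)·217 ≡ 1 (mod 221), i.e. 217^(-1) ≡ 55 (mod 221).
Check: 217 × 55 = 11935 ≡ 1 (mod 221)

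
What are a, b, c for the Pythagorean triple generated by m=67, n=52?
(1785, 6968, 7193)

Euclid's formula: a = m² - n², b = 2mn, c = m² + n²
m = 67, n = 52
a = 67² - 52² = 4489 - 2704 = 1785
b = 2 × 67 × 52 = 6968
c = 67² + 52² = 4489 + 2704 = 7193
Verification: 1785² + 6968² = 3186225 + 48553024 = 51739249 = 7193² ✓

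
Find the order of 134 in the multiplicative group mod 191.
95

191 is prime, so ord(134) divides φ(191) = 190.
Divisors of 190: 1, 2, 5, 10, 19, 38, 95, 190.
Repeated squaring: 134^1 ≡ 134, 134^2 ≡ 2, 134^4 ≡ 4, 134^8 ≡ 16, 134^16 ≡ 65, 134^32 ≡ 23, 134^64 ≡ 147, 134^128 ≡ 26 (mod 191).
Test 134^d mod 191 for each divisor d in increasing order:
134^1 ≡ 134
134^2 ≡ 2
134^5 = 134^4·134^1 ≡ 154
134^10 = 134^8·134^2 ≡ 32
134^19 = 134^16·134^2·134^1 ≡ 39
134^38 = 134^32·134^4·134^2 ≡ 184
134^95 = 134^64·134^16·134^8·134^4·134^2·134^1 ≡ 1  ← first divisor giving 1
The order is 95.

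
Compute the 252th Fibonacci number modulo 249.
0

Matrix identity: Q^n = [[F_(n+1), F_n], [F_n, F_(n-1)]] with Q = [[1,1],[1,0]].
n = 252 = 11111100₂. Square-and-multiply, entries mod 249:
Q^1 = [[1,1],[1,0]]
Q^3 = (Q^1)²·Q = [[3,2],[2,1]]
Q^7 = (Q^3)²·Q = [[21,13],[13,8]]
Q^15 = (Q^7)²·Q = [[240,112],[112,128]]
Q^31 = (Q^15)²·Q = [[57,175],[175,131]]
Q^63 = (Q^31)²·Q = [[42,10],[10,32]]
Q^126 = (Q^63)² = [[121,242],[242,128]]
Q^252 = (Q^126)² = [[248,0],[0,248]]
F_252 mod 249 = Q^252[0][1] = 0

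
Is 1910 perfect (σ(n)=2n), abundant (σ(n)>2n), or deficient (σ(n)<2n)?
deficient

Proper divisors of 1910: sum = 1 + 2 + 5 + 10 + 191 + 382 + 955 = 1546
Since 1546 < 1910, 1910 is deficient.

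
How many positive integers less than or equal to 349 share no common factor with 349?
348

349 = 349
φ(n) = n × ∏(1 - 1/p) for each prime p dividing n
φ(349) = 349 × (1 - 1/349) = 348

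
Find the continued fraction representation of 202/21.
[9; 1, 1, 1, 1, 1, 2]

Euclidean algorithm steps:
202 = 9 × 21 + 13
21 = 1 × 13 + 8
13 = 1 × 8 + 5
8 = 1 × 5 + 3
5 = 1 × 3 + 2
3 = 1 × 2 + 1
2 = 2 × 1 + 0
Continued fraction: [9; 1, 1, 1, 1, 1, 2]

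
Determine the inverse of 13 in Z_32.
5

gcd(13, 32) = 1, so the inverse exists.
Extended Euclidean algorithm on (32, 13):
32 = 2 × 13 + 6  ⟹  6 = (1)·32 + (-2)·13
13 = 2 × 6 + 1  ⟹  1 = (-2)·32 + (5)·13
So (5)·13 ≡ 1 (mod 32), i.e. 13^(-1) ≡ 5 (mod 32).
Check: 13 × 5 = 65 ≡ 1 (mod 32)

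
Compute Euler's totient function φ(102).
32

102 = 2 × 3 × 17
φ(n) = n × ∏(1 - 1/p) for each prime p dividing n
φ(102) = 102 × (1 - 1/2) × (1 - 1/3) × (1 - 1/17) = 32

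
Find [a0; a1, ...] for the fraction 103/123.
[0; 1, 5, 6, 1, 2]

Euclidean algorithm steps:
103 = 0 × 123 + 103
123 = 1 × 103 + 20
103 = 5 × 20 + 3
20 = 6 × 3 + 2
3 = 1 × 2 + 1
2 = 2 × 1 + 0
Continued fraction: [0; 1, 5, 6, 1, 2]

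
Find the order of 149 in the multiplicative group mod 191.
95

191 is prime, so ord(149) divides φ(191) = 190.
Divisors of 190: 1, 2, 5, 10, 19, 38, 95, 190.
Repeated squaring: 149^1 ≡ 149, 149^2 ≡ 45, 149^4 ≡ 115, 149^8 ≡ 46, 149^16 ≡ 15, 149^32 ≡ 34, 149^64 ≡ 10, 149^128 ≡ 100 (mod 191).
Test 149^d mod 191 for each divisor d in increasing order:
149^1 ≡ 149
149^2 ≡ 45
149^5 = 149^4·149^1 ≡ 136
149^10 = 149^8·149^2 ≡ 160
149^19 = 149^16·149^2·149^1 ≡ 109
149^38 = 149^32·149^4·149^2 ≡ 39
149^95 = 149^64·149^16·149^8·149^4·149^2·149^1 ≡ 1  ← first divisor giving 1
The order is 95.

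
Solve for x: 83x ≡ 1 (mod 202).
129

gcd(83, 202) = 1, so the inverse exists.
Extended Euclidean algorithm on (202, 83):
202 = 2 × 83 + 36  ⟹  36 = (1)·202 + (-2)·83
83 = 2 × 36 + 11  ⟹  11 = (-2)·202 + (5)·83
36 = 3 × 11 + 3  ⟹  3 = (7)·202 + (-17)·83
11 = 3 × 3 + 2  ⟹  2 = (-23)·202 + (56)·83
3 = 1 × 2 + 1  ⟹  1 = (30)·202 + (-73)·83
So (-73)·83 ≡ 1 (mod 202), i.e. 83^(-1) ≡ -73 ≡ 129 (mod 202).
Check: 83 × 129 = 10707 ≡ 1 (mod 202)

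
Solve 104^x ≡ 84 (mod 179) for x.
45

Baby-step giant-step with step n = ⌈√179⌉ = 14.
Baby steps 104^j mod 179 (j:value) for j=0..13: 0:1, 1:104, 2:76, 3:28, 4:48, 5:159, 6:68, 7:91, 8:156, 9:114, 10:42, 11:72, 12:149, 13:102.
Giant-step multiplier: 104^(-14) ≡ 104^(178-14) = 104^164 ≡ 80 (mod 179).
Giant steps γ_i = 84·80^i mod 179: γ_0=84, γ_1=97, γ_2=63, γ_3=28 (in table at j=3).
x = i·n + j = 3·14 + 3 = 45.
Check: 104^45 ≡ 84 (mod 179).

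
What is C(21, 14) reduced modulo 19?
0

Using Lucas' theorem:
Write n=21 and k=14 in base 19:
n in base 19: [1, 2]
k in base 19: [0, 14]
C(21,14) mod 19 = ∏ C(n_i, k_i) mod 19
Digit binomials (mod 19): C(1,0) = 1; C(2,14) = 0 (k_i > n_i)
Product: 1 × 0 = 0 ≡ 0 (mod 19)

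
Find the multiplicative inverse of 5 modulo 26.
21

gcd(5, 26) = 1, so the inverse exists.
Extended Euclidean algorithm on (26, 5):
26 = 5 × 5 + 1  ⟹  1 = (1)·26 + (-5)·5
So (-5)·5 ≡ 1 (mod 26), i.e. 5^(-1) ≡ -5 ≡ 21 (mod 26).
Check: 5 × 21 = 105 ≡ 1 (mod 26)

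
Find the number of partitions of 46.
105558

p(n) counts ways to write n as a sum of positive integers (order ignored).
Euler's pentagonal recurrence: p(k) = p(k-1) + p(k-2) - p(k-5) - p(k-7) + p(k-12) + p(k-15) - ... (offsets j(3j∓1)/2, signs ++--, p(0)=1, p(<0)=0).
DP table for k = 0..45: p(0)=1, p(1)=1, p(2)=2, p(3)=3, p(4)=5, p(5)=7, p(6)=11, p(7)=15, p(8)=22, p(9)=30, p(10)=42, p(11)=56, p(12)=77, p(13)=101, p(14)=135, p(15)=176, p(16)=231, p(17)=297, p(18)=385, p(19)=490, p(20)=627, p(21)=792, p(22)=1002, p(23)=1255, p(24)=1575, p(25)=1958, p(26)=2436, p(27)=3010, p(28)=3718, p(29)=4565, p(30)=5604, p(31)=6842, p(32)=8349, p(33)=10143, p(34)=12310, p(35)=14883, p(36)=17977, p(37)=21637, p(38)=26015, p(39)=31185, p(40)=37338, p(41)=44583, p(42)=53174, p(43)=63261, p(44)=75175, p(45)=89134.
Final step: p(46) = p(45) + p(44) - p(41) - p(39) + p(34) + p(31) - p(24) - p(20) + p(11) + p(6)
= 89134 + 75175 - 44583 - 31185 + 12310 + 6842 - 1575 - 627 + 56 + 11
= 105558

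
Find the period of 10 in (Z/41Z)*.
5

41 is prime, so ord(10) divides φ(41) = 40.
Divisors of 40: 1, 2, 4, 5, 8, 10, 20, 40.
Repeated squaring: 10^1 ≡ 10, 10^2 ≡ 18, 10^4 ≡ 37, 10^8 ≡ 16, 10^16 ≡ 10, 10^32 ≡ 18 (mod 41).
Test 10^d mod 41 for each divisor d in increasing order:
10^1 ≡ 10
10^2 ≡ 18
10^4 ≡ 37
10^5 = 10^4·10^1 ≡ 1  ← first divisor giving 1
The order is 5.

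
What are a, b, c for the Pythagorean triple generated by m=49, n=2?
(2397, 196, 2405)

Euclid's formula: a = m² - n², b = 2mn, c = m² + n²
m = 49, n = 2
a = 49² - 2² = 2401 - 4 = 2397
b = 2 × 49 × 2 = 196
c = 49² + 2² = 2401 + 4 = 2405
Verification: 2397² + 196² = 5745609 + 38416 = 5784025 = 2405² ✓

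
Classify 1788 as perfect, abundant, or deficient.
abundant

Proper divisors of 1788: sum = 1 + 2 + 3 + 4 + 6 + 12 + 149 + 298 + 447 + 596 + 894 = 2412
Since 2412 > 1788, 1788 is abundant.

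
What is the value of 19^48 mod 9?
1

Repeated squaring. Binary of 48 = 110000.
19^1 ≡ 1 (mod 9); 19^2 ≡ 1 (mod 9); 19^4 ≡ 1 (mod 9); 19^8 ≡ 1 (mod 9); 19^16 ≡ 1 (mod 9); 19^32 ≡ 1 (mod 9)
19^48 = 19^16 × 19^32 ≡ 1 (mod 9)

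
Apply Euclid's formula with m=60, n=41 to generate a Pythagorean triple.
(1919, 4920, 5281)

Euclid's formula: a = m² - n², b = 2mn, c = m² + n²
m = 60, n = 41
a = 60² - 41² = 3600 - 1681 = 1919
b = 2 × 60 × 41 = 4920
c = 60² + 41² = 3600 + 1681 = 5281
Verification: 1919² + 4920² = 3682561 + 24206400 = 27888961 = 5281² ✓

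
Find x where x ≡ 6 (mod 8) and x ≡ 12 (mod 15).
102

Using Chinese Remainder Theorem:
M = 8 × 15 = 120
M1 = 15, M2 = 8
y1 = 15^(-1) mod 8 = 7
y2 = 8^(-1) mod 15 = 2
x = (6×15×7 + 12×8×2) mod 120 = 102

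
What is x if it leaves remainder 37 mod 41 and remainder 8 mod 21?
365

Using Chinese Remainder Theorem:
M = 41 × 21 = 861
M1 = 21, M2 = 41
y1 = 21^(-1) mod 41 = 2
y2 = 41^(-1) mod 21 = 20
x = (37×21×2 + 8×41×20) mod 861 = 365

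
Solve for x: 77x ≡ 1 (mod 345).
233

gcd(77, 345) = 1, so the inverse exists.
Extended Euclidean algorithm on (345, 77):
345 = 4 × 77 + 37  ⟹  37 = (1)·345 + (-4)·77
77 = 2 × 37 + 3  ⟹  3 = (-2)·345 + (9)·77
37 = 12 × 3 + 1  ⟹  1 = (25)·345 + (-112)·77
So (-112)·77 ≡ 1 (mod 345), i.e. 77^(-1) ≡ -112 ≡ 233 (mod 345).
Check: 77 × 233 = 17941 ≡ 1 (mod 345)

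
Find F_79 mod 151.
74

Matrix identity: Q^n = [[F_(n+1), F_n], [F_n, F_(n-1)]] with Q = [[1,1],[1,0]].
n = 79 = 1001111₂. Square-and-multiply, entries mod 151:
Q^1 = [[1,1],[1,0]]
Q^2 = (Q^1)² = [[2,1],[1,1]]
Q^4 = (Q^2)² = [[5,3],[3,2]]
Q^9 = (Q^4)²·Q = [[55,34],[34,21]]
Q^19 = (Q^9)²·Q = [[121,104],[104,17]]
Q^39 = (Q^19)²·Q = [[96,89],[89,7]]
Q^79 = (Q^39)²·Q = [[30,74],[74,107]]
F_79 mod 151 = Q^79[0][1] = 74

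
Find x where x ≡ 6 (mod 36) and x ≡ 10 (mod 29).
474

Using Chinese Remainder Theorem:
M = 36 × 29 = 1044
M1 = 29, M2 = 36
y1 = 29^(-1) mod 36 = 5
y2 = 36^(-1) mod 29 = 25
x = (6×29×5 + 10×36×25) mod 1044 = 474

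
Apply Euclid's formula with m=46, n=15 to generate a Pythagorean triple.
(1891, 1380, 2341)

Euclid's formula: a = m² - n², b = 2mn, c = m² + n²
m = 46, n = 15
a = 46² - 15² = 2116 - 225 = 1891
b = 2 × 46 × 15 = 1380
c = 46² + 15² = 2116 + 225 = 2341
Verification: 1891² + 1380² = 3575881 + 1904400 = 5480281 = 2341² ✓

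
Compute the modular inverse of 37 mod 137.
100

gcd(37, 137) = 1, so the inverse exists.
Extended Euclidean algorithm on (137, 37):
137 = 3 × 37 + 26  ⟹  26 = (1)·137 + (-3)·37
37 = 1 × 26 + 11  ⟹  11 = (-1)·137 + (4)·37
26 = 2 × 11 + 4  ⟹  4 = (3)·137 + (-11)·37
11 = 2 × 4 + 3  ⟹  3 = (-7)·137 + (26)·37
4 = 1 × 3 + 1  ⟹  1 = (10)·137 + (-37)·37
So (-37)·37 ≡ 1 (mod 137), i.e. 37^(-1) ≡ -37 ≡ 100 (mod 137).
Check: 37 × 100 = 3700 ≡ 1 (mod 137)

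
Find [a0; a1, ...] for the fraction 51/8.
[6; 2, 1, 2]

Euclidean algorithm steps:
51 = 6 × 8 + 3
8 = 2 × 3 + 2
3 = 1 × 2 + 1
2 = 2 × 1 + 0
Continued fraction: [6; 2, 1, 2]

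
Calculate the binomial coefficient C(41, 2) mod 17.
4

Using Lucas' theorem:
Write n=41 and k=2 in base 17:
n in base 17: [2, 7]
k in base 17: [0, 2]
C(41,2) mod 17 = ∏ C(n_i, k_i) mod 17
Digit binomials (mod 17): C(2,0) = 1; C(7,2) = 21 ≡ 4
Product: 1 × 4 = 4 ≡ 4 (mod 17)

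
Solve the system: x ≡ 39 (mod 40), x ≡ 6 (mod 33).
39

Using Chinese Remainder Theorem:
M = 40 × 33 = 1320
M1 = 33, M2 = 40
y1 = 33^(-1) mod 40 = 17
y2 = 40^(-1) mod 33 = 19
x = (39×33×17 + 6×40×19) mod 1320 = 39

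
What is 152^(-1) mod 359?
248

gcd(152, 359) = 1, so the inverse exists.
Extended Euclidean algorithm on (359, 152):
359 = 2 × 152 + 55  ⟹  55 = (1)·359 + (-2)·152
152 = 2 × 55 + 42  ⟹  42 = (-2)·359 + (5)·152
55 = 1 × 42 + 13  ⟹  13 = (3)·359 + (-7)·152
42 = 3 × 13 + 3  ⟹  3 = (-11)·359 + (26)·152
13 = 4 × 3 + 1  ⟹  1 = (47)·359 + (-111)·152
So (-111)·152 ≡ 1 (mod 359), i.e. 152^(-1) ≡ -111 ≡ 248 (mod 359).
Check: 152 × 248 = 37696 ≡ 1 (mod 359)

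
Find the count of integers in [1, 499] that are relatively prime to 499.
498

499 = 499
φ(n) = n × ∏(1 - 1/p) for each prime p dividing n
φ(499) = 499 × (1 - 1/499) = 498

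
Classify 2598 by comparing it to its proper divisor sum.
abundant

Proper divisors of 2598: sum = 1 + 2 + 3 + 6 + 433 + 866 + 1299 = 2610
Since 2610 > 2598, 2598 is abundant.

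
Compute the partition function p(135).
9035836076

p(n) counts ways to write n as a sum of positive integers (order ignored).
Euler's pentagonal recurrence: p(k) = p(k-1) + p(k-2) - p(k-5) - p(k-7) + p(k-12) + p(k-15) - ... (offsets j(3j∓1)/2, signs ++--, p(0)=1, p(<0)=0).
DP table for k = 0..134: p(0)=1, p(1)=1, p(2)=2, p(3)=3, p(4)=5, p(5)=7, p(6)=11, p(7)=15, p(8)=22, p(9)=30, p(10)=42, p(11)=56, p(12)=77, p(13)=101, p(14)=135, p(15)=176, p(16)=231, p(17)=297, p(18)=385, p(19)=490, p(20)=627, p(21)=792, p(22)=1002, p(23)=1255, p(24)=1575, p(25)=1958, p(26)=2436, p(27)=3010, p(28)=3718, p(29)=4565, p(30)=5604, p(31)=6842, p(32)=8349, p(33)=10143, p(34)=12310, p(35)=14883, p(36)=17977, p(37)=21637, p(38)=26015, p(39)=31185, p(40)=37338, p(41)=44583, p(42)=53174, p(43)=63261, p(44)=75175, p(45)=89134, p(46)=105558, p(47)=124754, p(48)=147273, p(49)=173525, p(50)=204226, p(51)=239943, p(52)=281589, p(53)=329931, p(54)=386155, p(55)=451276, p(56)=526823, p(57)=614154, p(58)=715220, p(59)=831820, p(60)=966467, p(61)=1121505, p(62)=1300156, p(63)=1505499, p(64)=1741630, p(65)=2012558, p(66)=2323520, p(67)=2679689, p(68)=3087735, p(69)=3554345, p(70)=4087968, p(71)=4697205, p(72)=5392783, p(73)=6185689, p(74)=7089500, p(75)=8118264, p(76)=9289091, p(77)=10619863, p(78)=12132164, p(79)=13848650, p(80)=15796476, p(81)=18004327, p(82)=20506255, p(83)=23338469, p(84)=26543660, p(85)=30167357, p(86)=34262962, p(87)=38887673, p(88)=44108109, p(89)=49995925, p(90)=56634173, p(91)=64112359, p(92)=72533807, p(93)=82010177, p(94)=92669720, p(95)=104651419, p(96)=118114304, p(97)=133230930, p(98)=150198136, p(99)=169229875, p(100)=190569292, p(101)=214481126, p(102)=241265379, p(103)=271248950, p(104)=304801365, p(105)=342325709, p(106)=384276336, p(107)=431149389, p(108)=483502844, p(109)=541946240, p(110)=607163746, p(111)=679903203, p(112)=761002156, p(113)=851376628, p(114)=952050665, p(115)=1064144451, p(116)=1188908248, p(117)=1327710076, p(118)=1482074143, p(119)=1653668665, p(120)=1844349560, p(121)=2056148051, p(122)=2291320912, p(123)=2552338241, p(124)=2841940500, p(125)=3163127352, p(126)=3519222692, p(127)=3913864295, p(128)=4351078600, p(129)=4835271870, p(130)=5371315400, p(131)=5964539504, p(132)=6620830889, p(133)=7346629512, p(134)=8149040695.
Final step: p(135) = p(134) + p(133) - p(130) - p(128) + p(123) + p(120) - p(113) - p(109) + p(100) + p(95) - p(84) - p(78) + p(65) + p(58) - p(43) - p(35) + p(18) + p(9)
= 8149040695 + 7346629512 - 5371315400 - 4351078600 + 2552338241 + 1844349560 - 851376628 - 541946240 + 190569292 + 104651419 - 26543660 - 12132164 + 2012558 + 715220 - 63261 - 14883 + 385 + 30
= 9035836076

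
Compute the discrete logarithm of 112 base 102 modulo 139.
30

Baby-step giant-step with step n = ⌈√139⌉ = 12.
Baby steps 102^j mod 139 (j:value) for j=0..11: 0:1, 1:102, 2:118, 3:82, 4:24, 5:85, 6:52, 7:22, 8:20, 9:94, 10:136, 11:111.
Giant-step multiplier: 102^(-12) ≡ 102^(138-12) = 102^126 ≡ 64 (mod 139).
Giant steps γ_i = 112·64^i mod 139: γ_0=112, γ_1=79, γ_2=52 (in table at j=6).
x = i·n + j = 2·12 + 6 = 30.
Check: 102^30 ≡ 112 (mod 139).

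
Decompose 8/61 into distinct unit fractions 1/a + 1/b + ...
1/8 + 1/163 + 1/79544

Greedy algorithm:
8/61: ceiling(61/8) = 8, use 1/8
3/488: ceiling(488/3) = 163, use 1/163
1/79544: ceiling(79544/1) = 79544, use 1/79544
Result: 8/61 = 1/8 + 1/163 + 1/79544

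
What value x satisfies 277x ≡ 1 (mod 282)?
169

gcd(277, 282) = 1, so the inverse exists.
Extended Euclidean algorithm on (282, 277):
282 = 1 × 277 + 5  ⟹  5 = (1)·282 + (-1)·277
277 = 55 × 5 + 2  ⟹  2 = (-55)·282 + (56)·277
5 = 2 × 2 + 1  ⟹  1 = (111)·282 + (-113)·277
So (-113)·277 ≡ 1 (mod 282), i.e. 277^(-1) ≡ -113 ≡ 169 (mod 282).
Check: 277 × 169 = 46813 ≡ 1 (mod 282)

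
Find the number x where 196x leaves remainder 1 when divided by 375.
331

gcd(196, 375) = 1, so the inverse exists.
Extended Euclidean algorithm on (375, 196):
375 = 1 × 196 + 179  ⟹  179 = (1)·375 + (-1)·196
196 = 1 × 179 + 17  ⟹  17 = (-1)·375 + (2)·196
179 = 10 × 17 + 9  ⟹  9 = (11)·375 + (-21)·196
17 = 1 × 9 + 8  ⟹  8 = (-12)·375 + (23)·196
9 = 1 × 8 + 1  ⟹  1 = (23)·375 + (-44)·196
So (-44)·196 ≡ 1 (mod 375), i.e. 196^(-1) ≡ -44 ≡ 331 (mod 375).
Check: 196 × 331 = 64876 ≡ 1 (mod 375)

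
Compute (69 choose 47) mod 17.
0

Using Lucas' theorem:
Write n=69 and k=47 in base 17:
n in base 17: [4, 1]
k in base 17: [2, 13]
C(69,47) mod 17 = ∏ C(n_i, k_i) mod 17
Digit binomials (mod 17): C(4,2) = 6; C(1,13) = 0 (k_i > n_i)
Product: 6 × 0 = 0 ≡ 0 (mod 17)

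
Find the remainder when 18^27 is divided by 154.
50

Repeated squaring. Binary of 27 = 11011.
18^1 ≡ 18 (mod 154); 18^2 ≡ 16 (mod 154); 18^4 ≡ 102 (mod 154); 18^8 ≡ 86 (mod 154); 18^16 ≡ 4 (mod 154)
18^27 = 18^1 × 18^2 × 18^8 × 18^16 ≡ 50 (mod 154)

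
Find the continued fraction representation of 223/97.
[2; 3, 2, 1, 9]

Euclidean algorithm steps:
223 = 2 × 97 + 29
97 = 3 × 29 + 10
29 = 2 × 10 + 9
10 = 1 × 9 + 1
9 = 9 × 1 + 0
Continued fraction: [2; 3, 2, 1, 9]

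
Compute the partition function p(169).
250438925115

p(n) counts ways to write n as a sum of positive integers (order ignored).
Euler's pentagonal recurrence: p(k) = p(k-1) + p(k-2) - p(k-5) - p(k-7) + p(k-12) + p(k-15) - ... (offsets j(3j∓1)/2, signs ++--, p(0)=1, p(<0)=0).
DP table for k = 0..168: p(0)=1, p(1)=1, p(2)=2, p(3)=3, p(4)=5, p(5)=7, p(6)=11, p(7)=15, p(8)=22, p(9)=30, p(10)=42, p(11)=56, p(12)=77, p(13)=101, p(14)=135, p(15)=176, p(16)=231, p(17)=297, p(18)=385, p(19)=490, p(20)=627, p(21)=792, p(22)=1002, p(23)=1255, p(24)=1575, p(25)=1958, p(26)=2436, p(27)=3010, p(28)=3718, p(29)=4565, p(30)=5604, p(31)=6842, p(32)=8349, p(33)=10143, p(34)=12310, p(35)=14883, p(36)=17977, p(37)=21637, p(38)=26015, p(39)=31185, p(40)=37338, p(41)=44583, p(42)=53174, p(43)=63261, p(44)=75175, p(45)=89134, p(46)=105558, p(47)=124754, p(48)=147273, p(49)=173525, p(50)=204226, p(51)=239943, p(52)=281589, p(53)=329931, p(54)=386155, p(55)=451276, p(56)=526823, p(57)=614154, p(58)=715220, p(59)=831820, p(60)=966467, p(61)=1121505, p(62)=1300156, p(63)=1505499, p(64)=1741630, p(65)=2012558, p(66)=2323520, p(67)=2679689, p(68)=3087735, p(69)=3554345, p(70)=4087968, p(71)=4697205, p(72)=5392783, p(73)=6185689, p(74)=7089500, p(75)=8118264, p(76)=9289091, p(77)=10619863, p(78)=12132164, p(79)=13848650, p(80)=15796476, p(81)=18004327, p(82)=20506255, p(83)=23338469, p(84)=26543660, p(85)=30167357, p(86)=34262962, p(87)=38887673, p(88)=44108109, p(89)=49995925, p(90)=56634173, p(91)=64112359, p(92)=72533807, p(93)=82010177, p(94)=92669720, p(95)=104651419, p(96)=118114304, p(97)=133230930, p(98)=150198136, p(99)=169229875, p(100)=190569292, p(101)=214481126, p(102)=241265379, p(103)=271248950, p(104)=304801365, p(105)=342325709, p(106)=384276336, p(107)=431149389, p(108)=483502844, p(109)=541946240, p(110)=607163746, p(111)=679903203, p(112)=761002156, p(113)=851376628, p(114)=952050665, p(115)=1064144451, p(116)=1188908248, p(117)=1327710076, p(118)=1482074143, p(119)=1653668665, p(120)=1844349560, p(121)=2056148051, p(122)=2291320912, p(123)=2552338241, p(124)=2841940500, p(125)=3163127352, p(126)=3519222692, p(127)=3913864295, p(128)=4351078600, p(129)=4835271870, p(130)=5371315400, p(131)=5964539504, p(132)=6620830889, p(133)=7346629512, p(134)=8149040695, p(135)=9035836076, p(136)=10015581680, p(137)=11097645016, p(138)=12292341831, p(139)=13610949895, p(140)=15065878135, p(141)=16670689208, p(142)=18440293320, p(143)=20390982757, p(144)=22540654445, p(145)=24908858009, p(146)=27517052599, p(147)=30388671978, p(148)=33549419497, p(149)=37027355200, p(150)=40853235313, p(151)=45060624582, p(152)=49686288421, p(153)=54770336324, p(154)=60356673280, p(155)=66493182097, p(156)=73232243759, p(157)=80630964769, p(158)=88751778802, p(159)=97662728555, p(160)=107438159466, p(161)=118159068427, p(162)=129913904637, p(163)=142798995930, p(164)=156919475295, p(165)=172389800255, p(166)=189334822579, p(167)=207890420102, p(168)=228204732751.
Final step: p(169) = p(168) + p(167) - p(164) - p(162) + p(157) + p(154) - p(147) - p(143) + p(134) + p(129) - p(118) - p(112) + p(99) + p(92) - p(77) - p(69) + p(52) + p(43) - p(24) - p(14)
= 228204732751 + 207890420102 - 156919475295 - 129913904637 + 80630964769 + 60356673280 - 30388671978 - 20390982757 + 8149040695 + 4835271870 - 1482074143 - 761002156 + 169229875 + 72533807 - 10619863 - 3554345 + 281589 + 63261 - 1575 - 135
= 250438925115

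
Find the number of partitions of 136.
10015581680

p(n) counts ways to write n as a sum of positive integers (order ignored).
Euler's pentagonal recurrence: p(k) = p(k-1) + p(k-2) - p(k-5) - p(k-7) + p(k-12) + p(k-15) - ... (offsets j(3j∓1)/2, signs ++--, p(0)=1, p(<0)=0).
DP table for k = 0..135: p(0)=1, p(1)=1, p(2)=2, p(3)=3, p(4)=5, p(5)=7, p(6)=11, p(7)=15, p(8)=22, p(9)=30, p(10)=42, p(11)=56, p(12)=77, p(13)=101, p(14)=135, p(15)=176, p(16)=231, p(17)=297, p(18)=385, p(19)=490, p(20)=627, p(21)=792, p(22)=1002, p(23)=1255, p(24)=1575, p(25)=1958, p(26)=2436, p(27)=3010, p(28)=3718, p(29)=4565, p(30)=5604, p(31)=6842, p(32)=8349, p(33)=10143, p(34)=12310, p(35)=14883, p(36)=17977, p(37)=21637, p(38)=26015, p(39)=31185, p(40)=37338, p(41)=44583, p(42)=53174, p(43)=63261, p(44)=75175, p(45)=89134, p(46)=105558, p(47)=124754, p(48)=147273, p(49)=173525, p(50)=204226, p(51)=239943, p(52)=281589, p(53)=329931, p(54)=386155, p(55)=451276, p(56)=526823, p(57)=614154, p(58)=715220, p(59)=831820, p(60)=966467, p(61)=1121505, p(62)=1300156, p(63)=1505499, p(64)=1741630, p(65)=2012558, p(66)=2323520, p(67)=2679689, p(68)=3087735, p(69)=3554345, p(70)=4087968, p(71)=4697205, p(72)=5392783, p(73)=6185689, p(74)=7089500, p(75)=8118264, p(76)=9289091, p(77)=10619863, p(78)=12132164, p(79)=13848650, p(80)=15796476, p(81)=18004327, p(82)=20506255, p(83)=23338469, p(84)=26543660, p(85)=30167357, p(86)=34262962, p(87)=38887673, p(88)=44108109, p(89)=49995925, p(90)=56634173, p(91)=64112359, p(92)=72533807, p(93)=82010177, p(94)=92669720, p(95)=104651419, p(96)=118114304, p(97)=133230930, p(98)=150198136, p(99)=169229875, p(100)=190569292, p(101)=214481126, p(102)=241265379, p(103)=271248950, p(104)=304801365, p(105)=342325709, p(106)=384276336, p(107)=431149389, p(108)=483502844, p(109)=541946240, p(110)=607163746, p(111)=679903203, p(112)=761002156, p(113)=851376628, p(114)=952050665, p(115)=1064144451, p(116)=1188908248, p(117)=1327710076, p(118)=1482074143, p(119)=1653668665, p(120)=1844349560, p(121)=2056148051, p(122)=2291320912, p(123)=2552338241, p(124)=2841940500, p(125)=3163127352, p(126)=3519222692, p(127)=3913864295, p(128)=4351078600, p(129)=4835271870, p(130)=5371315400, p(131)=5964539504, p(132)=6620830889, p(133)=7346629512, p(134)=8149040695, p(135)=9035836076.
Final step: p(136) = p(135) + p(134) - p(131) - p(129) + p(124) + p(121) - p(114) - p(110) + p(101) + p(96) - p(85) - p(79) + p(66) + p(59) - p(44) - p(36) + p(19) + p(10)
= 9035836076 + 8149040695 - 5964539504 - 4835271870 + 2841940500 + 2056148051 - 952050665 - 607163746 + 214481126 + 118114304 - 30167357 - 13848650 + 2323520 + 831820 - 75175 - 17977 + 490 + 42
= 10015581680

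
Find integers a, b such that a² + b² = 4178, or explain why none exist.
37² + 53² (a=37, b=53)

Factorization: 4178 = 2 × 2089
By Fermat: n is sum of two squares iff every prime p ≡ 3 (mod 4) appears to even power.
All primes ≡ 3 (mod 4) appear to even power.
Search a = 0, 1, 2, … for 4178 - a² a perfect square: first hit at a = 37: 4178 - 1369 = 2809 = 53².
4178 = 37² + 53² = 1369 + 2809 ✓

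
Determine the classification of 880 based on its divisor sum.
abundant

Proper divisors of 880: sum = 1 + 2 + 4 + 5 + 8 + 10 + 11 + 16 + ... + 110 + 176 + 220 + 440 (19 divisors) = 1352
Since 1352 > 880, 880 is abundant.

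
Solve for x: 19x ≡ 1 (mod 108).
91

gcd(19, 108) = 1, so the inverse exists.
Extended Euclidean algorithm on (108, 19):
108 = 5 × 19 + 13  ⟹  13 = (1)·108 + (-5)·19
19 = 1 × 13 + 6  ⟹  6 = (-1)·108 + (6)·19
13 = 2 × 6 + 1  ⟹  1 = (3)·108 + (-17)·19
So (-17)·19 ≡ 1 (mod 108), i.e. 19^(-1) ≡ -17 ≡ 91 (mod 108).
Check: 19 × 91 = 1729 ≡ 1 (mod 108)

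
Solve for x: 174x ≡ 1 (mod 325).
99

gcd(174, 325) = 1, so the inverse exists.
Extended Euclidean algorithm on (325, 174):
325 = 1 × 174 + 151  ⟹  151 = (1)·325 + (-1)·174
174 = 1 × 151 + 23  ⟹  23 = (-1)·325 + (2)·174
151 = 6 × 23 + 13  ⟹  13 = (7)·325 + (-13)·174
23 = 1 × 13 + 10  ⟹  10 = (-8)·325 + (15)·174
13 = 1 × 10 + 3  ⟹  3 = (15)·325 + (-28)·174
10 = 3 × 3 + 1  ⟹  1 = (-53)·325 + (99)·174
So (99)·174 ≡ 1 (mod 325), i.e. 174^(-1) ≡ 99 (mod 325).
Check: 174 × 99 = 17226 ≡ 1 (mod 325)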